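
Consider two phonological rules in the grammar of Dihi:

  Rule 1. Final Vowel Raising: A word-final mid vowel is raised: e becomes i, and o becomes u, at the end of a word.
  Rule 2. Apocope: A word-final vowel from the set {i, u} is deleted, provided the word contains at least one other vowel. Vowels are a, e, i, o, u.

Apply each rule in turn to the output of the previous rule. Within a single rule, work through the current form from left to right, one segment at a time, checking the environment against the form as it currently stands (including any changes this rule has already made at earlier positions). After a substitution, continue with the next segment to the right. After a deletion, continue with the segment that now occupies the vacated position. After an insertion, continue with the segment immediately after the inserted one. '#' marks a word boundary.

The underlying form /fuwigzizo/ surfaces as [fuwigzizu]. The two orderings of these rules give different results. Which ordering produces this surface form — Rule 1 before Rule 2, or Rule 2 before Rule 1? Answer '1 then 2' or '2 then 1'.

Order 1 then 2:
  1 Final Vowel Raising: [fuwigzizo] → [fuwigzizu]
  2 Apocope: [fuwigzizu] → [fuwigziz]
  result: [fuwigziz]
Order 2 then 1:
  2 Apocope: no change — [fuwigzizo]
  1 Final Vowel Raising: [fuwigzizo] → [fuwigzizu]
  result: [fuwigzizu]

2 then 1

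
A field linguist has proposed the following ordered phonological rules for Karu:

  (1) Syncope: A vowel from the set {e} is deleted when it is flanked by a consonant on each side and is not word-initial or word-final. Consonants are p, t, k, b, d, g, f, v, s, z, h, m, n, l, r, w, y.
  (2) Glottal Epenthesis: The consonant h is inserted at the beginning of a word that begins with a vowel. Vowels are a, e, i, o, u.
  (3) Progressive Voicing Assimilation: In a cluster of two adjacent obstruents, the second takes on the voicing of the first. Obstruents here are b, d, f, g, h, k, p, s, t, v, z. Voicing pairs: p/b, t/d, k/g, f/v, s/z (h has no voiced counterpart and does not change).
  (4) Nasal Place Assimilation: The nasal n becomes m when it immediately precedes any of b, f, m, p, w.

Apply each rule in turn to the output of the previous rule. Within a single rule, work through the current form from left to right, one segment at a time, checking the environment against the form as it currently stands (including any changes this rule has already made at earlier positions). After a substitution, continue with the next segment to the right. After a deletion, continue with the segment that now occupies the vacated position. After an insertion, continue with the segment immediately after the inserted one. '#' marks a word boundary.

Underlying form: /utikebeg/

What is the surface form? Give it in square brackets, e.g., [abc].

[hutikpk]

(1) Syncope: [utikebeg] → [utikbg]
(2) Glottal Epenthesis: [utikbg] → [hutikbg]
(3) Progressive Voicing Assimilation: [hutikbg] → [hutikpk]
(4) Nasal Place Assimilation: no change — [hutikpk]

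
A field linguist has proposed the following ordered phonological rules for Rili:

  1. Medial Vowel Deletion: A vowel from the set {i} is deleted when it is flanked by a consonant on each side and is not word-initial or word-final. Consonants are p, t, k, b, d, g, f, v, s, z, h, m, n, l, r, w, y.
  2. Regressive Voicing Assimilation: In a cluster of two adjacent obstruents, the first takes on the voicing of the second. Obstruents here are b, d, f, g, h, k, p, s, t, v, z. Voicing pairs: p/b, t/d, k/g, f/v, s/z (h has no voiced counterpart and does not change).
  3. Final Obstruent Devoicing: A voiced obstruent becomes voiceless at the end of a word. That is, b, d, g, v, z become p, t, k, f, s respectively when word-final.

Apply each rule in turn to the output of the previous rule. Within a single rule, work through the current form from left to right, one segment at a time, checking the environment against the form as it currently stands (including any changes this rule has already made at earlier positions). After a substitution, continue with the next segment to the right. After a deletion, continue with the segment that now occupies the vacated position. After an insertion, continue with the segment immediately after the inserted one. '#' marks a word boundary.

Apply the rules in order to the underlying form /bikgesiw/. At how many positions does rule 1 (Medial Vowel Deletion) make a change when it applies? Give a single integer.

1 Medial Vowel Deletion: [bikgesiw] → [bkgesw]
2 Regressive Voicing Assimilation: [bkgesw] → [pggesw]
3 Final Obstruent Devoicing: no change — [pggesw]
Rule 1 changed 2 position(s).

2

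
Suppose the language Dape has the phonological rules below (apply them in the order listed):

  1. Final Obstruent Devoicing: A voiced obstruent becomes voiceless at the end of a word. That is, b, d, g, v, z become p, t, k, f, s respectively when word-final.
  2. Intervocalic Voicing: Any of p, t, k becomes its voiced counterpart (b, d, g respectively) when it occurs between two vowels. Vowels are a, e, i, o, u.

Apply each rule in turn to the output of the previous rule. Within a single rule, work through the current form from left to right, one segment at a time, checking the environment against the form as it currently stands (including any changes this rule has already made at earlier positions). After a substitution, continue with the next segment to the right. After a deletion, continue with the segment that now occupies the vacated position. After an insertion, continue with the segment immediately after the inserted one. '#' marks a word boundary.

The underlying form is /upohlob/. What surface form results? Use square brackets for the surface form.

1 Final Obstruent Devoicing: [upohlob] → [upohlop]
2 Intervocalic Voicing: [upohlop] → [ubohlop]

[ubohlop]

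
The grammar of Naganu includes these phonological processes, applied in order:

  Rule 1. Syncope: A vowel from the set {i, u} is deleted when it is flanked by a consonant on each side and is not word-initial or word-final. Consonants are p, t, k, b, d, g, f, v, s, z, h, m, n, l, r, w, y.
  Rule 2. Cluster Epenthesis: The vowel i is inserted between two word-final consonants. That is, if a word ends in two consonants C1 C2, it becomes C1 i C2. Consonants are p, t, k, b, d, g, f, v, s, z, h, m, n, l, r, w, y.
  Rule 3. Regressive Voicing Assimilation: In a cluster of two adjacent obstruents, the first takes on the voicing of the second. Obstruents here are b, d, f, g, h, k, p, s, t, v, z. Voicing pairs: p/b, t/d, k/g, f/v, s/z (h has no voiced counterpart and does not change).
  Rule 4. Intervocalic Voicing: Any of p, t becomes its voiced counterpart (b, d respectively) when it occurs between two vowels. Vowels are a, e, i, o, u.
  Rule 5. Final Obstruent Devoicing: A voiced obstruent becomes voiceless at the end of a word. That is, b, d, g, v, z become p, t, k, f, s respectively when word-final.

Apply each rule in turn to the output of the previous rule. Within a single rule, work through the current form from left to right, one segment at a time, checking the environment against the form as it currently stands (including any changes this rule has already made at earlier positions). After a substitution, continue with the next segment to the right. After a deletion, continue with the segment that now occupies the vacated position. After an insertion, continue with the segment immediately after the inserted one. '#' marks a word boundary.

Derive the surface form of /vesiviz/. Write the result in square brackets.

Rule 1 Syncope: [vesiviz] → [vesvz]
Rule 2 Cluster Epenthesis: [vesvz] → [vesviz]
Rule 3 Regressive Voicing Assimilation: [vesviz] → [vezviz]
Rule 4 Intervocalic Voicing: no change — [vezviz]
Rule 5 Final Obstruent Devoicing: [vezviz] → [vezvis]

[vezvis]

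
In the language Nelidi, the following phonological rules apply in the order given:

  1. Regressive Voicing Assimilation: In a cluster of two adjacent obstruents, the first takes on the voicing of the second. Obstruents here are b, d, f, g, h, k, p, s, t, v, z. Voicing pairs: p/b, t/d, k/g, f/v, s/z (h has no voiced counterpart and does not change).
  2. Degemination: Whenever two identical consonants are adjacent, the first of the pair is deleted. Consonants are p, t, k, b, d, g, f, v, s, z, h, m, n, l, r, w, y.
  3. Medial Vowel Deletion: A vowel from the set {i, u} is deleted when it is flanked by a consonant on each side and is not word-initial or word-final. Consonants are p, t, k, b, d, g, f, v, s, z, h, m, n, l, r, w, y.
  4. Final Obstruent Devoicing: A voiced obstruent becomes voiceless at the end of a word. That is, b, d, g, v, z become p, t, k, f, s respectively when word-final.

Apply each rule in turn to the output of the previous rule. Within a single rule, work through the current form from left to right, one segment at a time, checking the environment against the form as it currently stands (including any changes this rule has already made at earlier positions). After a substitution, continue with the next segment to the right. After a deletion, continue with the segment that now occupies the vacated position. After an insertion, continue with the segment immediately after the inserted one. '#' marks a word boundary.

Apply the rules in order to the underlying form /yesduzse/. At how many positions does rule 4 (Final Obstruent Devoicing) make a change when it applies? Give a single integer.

1 Regressive Voicing Assimilation: [yesduzse] → [yezdusse]
2 Degemination: [yezdusse] → [yezduse]
3 Medial Vowel Deletion: [yezduse] → [yezdse]
4 Final Obstruent Devoicing: no change — [yezdse]
Rule 4 changed 0 position(s).

0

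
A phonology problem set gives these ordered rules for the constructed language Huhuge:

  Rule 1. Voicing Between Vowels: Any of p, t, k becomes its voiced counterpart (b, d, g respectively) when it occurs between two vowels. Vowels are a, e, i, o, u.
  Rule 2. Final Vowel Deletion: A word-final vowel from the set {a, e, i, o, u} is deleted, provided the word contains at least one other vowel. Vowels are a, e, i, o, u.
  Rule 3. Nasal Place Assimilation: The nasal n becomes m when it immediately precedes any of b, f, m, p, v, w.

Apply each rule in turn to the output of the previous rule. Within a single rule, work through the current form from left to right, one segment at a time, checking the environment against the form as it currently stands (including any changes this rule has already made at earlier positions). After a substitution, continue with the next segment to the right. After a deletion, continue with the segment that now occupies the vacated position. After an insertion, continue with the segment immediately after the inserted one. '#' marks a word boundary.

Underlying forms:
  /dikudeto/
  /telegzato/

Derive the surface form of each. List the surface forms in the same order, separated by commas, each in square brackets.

[diguded], [telegzad]

/dikudeto/:
  Rule 1 Voicing Between Vowels: [dikudeto] → [digudedo]
  Rule 2 Final Vowel Deletion: [digudedo] → [diguded]
  Rule 3 Nasal Place Assimilation: no change — [diguded]
/telegzato/:
  Rule 1 Voicing Between Vowels: [telegzato] → [telegzado]
  Rule 2 Final Vowel Deletion: [telegzado] → [telegzad]
  Rule 3 Nasal Place Assimilation: no change — [telegzad]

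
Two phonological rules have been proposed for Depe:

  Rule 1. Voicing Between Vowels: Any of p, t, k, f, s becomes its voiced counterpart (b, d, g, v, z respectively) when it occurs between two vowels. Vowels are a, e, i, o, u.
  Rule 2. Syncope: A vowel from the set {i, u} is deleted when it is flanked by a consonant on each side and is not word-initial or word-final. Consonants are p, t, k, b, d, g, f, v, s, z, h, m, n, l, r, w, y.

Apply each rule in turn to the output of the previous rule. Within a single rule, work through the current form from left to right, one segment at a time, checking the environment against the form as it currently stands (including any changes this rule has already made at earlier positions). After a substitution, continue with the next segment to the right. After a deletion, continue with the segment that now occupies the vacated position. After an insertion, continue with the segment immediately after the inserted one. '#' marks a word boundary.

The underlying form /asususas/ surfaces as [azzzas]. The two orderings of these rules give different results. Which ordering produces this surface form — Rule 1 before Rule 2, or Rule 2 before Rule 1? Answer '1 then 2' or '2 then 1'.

Order 1 then 2:
  1 Voicing Between Vowels: [asususas] → [azuzuzas]
  2 Syncope: [azuzuzas] → [azzzas]
  result: [azzzas]
Order 2 then 1:
  2 Syncope: [asususas] → [asssas]
  1 Voicing Between Vowels: no change — [asssas]
  result: [asssas]

1 then 2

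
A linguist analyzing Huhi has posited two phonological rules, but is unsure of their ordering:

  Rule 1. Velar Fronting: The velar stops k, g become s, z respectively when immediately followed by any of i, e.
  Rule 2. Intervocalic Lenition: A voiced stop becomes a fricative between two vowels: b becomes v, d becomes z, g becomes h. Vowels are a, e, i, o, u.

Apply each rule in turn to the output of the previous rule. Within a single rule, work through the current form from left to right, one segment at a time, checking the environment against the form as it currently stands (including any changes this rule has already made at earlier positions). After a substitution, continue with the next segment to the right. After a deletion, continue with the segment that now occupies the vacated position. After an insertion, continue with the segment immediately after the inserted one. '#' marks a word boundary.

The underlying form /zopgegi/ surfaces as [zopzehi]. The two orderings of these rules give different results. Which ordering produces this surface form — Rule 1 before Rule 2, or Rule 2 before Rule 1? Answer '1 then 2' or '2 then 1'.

Order 1 then 2:
  1 Velar Fronting: [zopgegi] → [zopzezi]
  2 Intervocalic Lenition: no change — [zopzezi]
  result: [zopzezi]
Order 2 then 1:
  2 Intervocalic Lenition: [zopgegi] → [zopgehi]
  1 Velar Fronting: [zopgehi] → [zopzehi]
  result: [zopzehi]

2 then 1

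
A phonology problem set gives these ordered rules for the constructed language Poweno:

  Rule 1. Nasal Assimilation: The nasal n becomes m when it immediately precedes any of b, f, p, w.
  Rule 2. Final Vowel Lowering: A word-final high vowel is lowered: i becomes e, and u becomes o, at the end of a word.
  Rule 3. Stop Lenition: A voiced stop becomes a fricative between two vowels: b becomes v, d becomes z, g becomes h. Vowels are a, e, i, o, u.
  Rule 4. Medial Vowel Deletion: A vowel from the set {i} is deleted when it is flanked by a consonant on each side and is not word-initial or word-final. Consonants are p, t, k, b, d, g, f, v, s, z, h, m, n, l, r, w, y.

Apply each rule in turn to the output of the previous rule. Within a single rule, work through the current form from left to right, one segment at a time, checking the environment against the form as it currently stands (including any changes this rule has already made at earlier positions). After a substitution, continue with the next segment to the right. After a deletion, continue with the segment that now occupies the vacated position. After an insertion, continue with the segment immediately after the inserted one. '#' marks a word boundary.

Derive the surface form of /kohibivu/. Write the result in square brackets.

Rule 1 Nasal Assimilation: no change — [kohibivu]
Rule 2 Final Vowel Lowering: [kohibivu] → [kohibivo]
Rule 3 Stop Lenition: [kohibivo] → [kohivivo]
Rule 4 Medial Vowel Deletion: [kohivivo] → [kohvvo]

[kohvvo]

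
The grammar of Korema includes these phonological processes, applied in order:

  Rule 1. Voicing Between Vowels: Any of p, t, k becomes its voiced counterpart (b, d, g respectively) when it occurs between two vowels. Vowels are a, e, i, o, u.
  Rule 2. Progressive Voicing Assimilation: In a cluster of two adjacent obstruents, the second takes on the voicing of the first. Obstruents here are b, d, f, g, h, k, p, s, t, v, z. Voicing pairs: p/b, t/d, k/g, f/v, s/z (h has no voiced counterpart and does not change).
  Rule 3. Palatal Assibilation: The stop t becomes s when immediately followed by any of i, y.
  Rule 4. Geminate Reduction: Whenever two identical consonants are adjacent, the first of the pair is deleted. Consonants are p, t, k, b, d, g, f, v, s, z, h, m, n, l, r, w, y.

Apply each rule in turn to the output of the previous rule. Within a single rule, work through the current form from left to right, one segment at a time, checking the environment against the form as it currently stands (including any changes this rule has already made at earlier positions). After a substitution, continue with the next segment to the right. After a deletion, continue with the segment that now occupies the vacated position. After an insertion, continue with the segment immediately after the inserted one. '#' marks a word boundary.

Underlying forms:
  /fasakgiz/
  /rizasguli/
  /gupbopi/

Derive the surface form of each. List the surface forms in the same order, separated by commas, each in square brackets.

/fasakgiz/:
  Rule 1 Voicing Between Vowels: no change — [fasakgiz]
  Rule 2 Progressive Voicing Assimilation: [fasakgiz] → [fasakkiz]
  Rule 3 Palatal Assibilation: no change — [fasakkiz]
  Rule 4 Geminate Reduction: [fasakkiz] → [fasakiz]
/rizasguli/:
  Rule 1 Voicing Between Vowels: no change — [rizasguli]
  Rule 2 Progressive Voicing Assimilation: [rizasguli] → [rizaskuli]
  Rule 3 Palatal Assibilation: no change — [rizaskuli]
  Rule 4 Geminate Reduction: no change — [rizaskuli]
/gupbopi/:
  Rule 1 Voicing Between Vowels: [gupbopi] → [gupbobi]
  Rule 2 Progressive Voicing Assimilation: [gupbobi] → [guppobi]
  Rule 3 Palatal Assibilation: no change — [guppobi]
  Rule 4 Geminate Reduction: [guppobi] → [gupobi]

[fasakiz], [rizaskuli], [gupobi]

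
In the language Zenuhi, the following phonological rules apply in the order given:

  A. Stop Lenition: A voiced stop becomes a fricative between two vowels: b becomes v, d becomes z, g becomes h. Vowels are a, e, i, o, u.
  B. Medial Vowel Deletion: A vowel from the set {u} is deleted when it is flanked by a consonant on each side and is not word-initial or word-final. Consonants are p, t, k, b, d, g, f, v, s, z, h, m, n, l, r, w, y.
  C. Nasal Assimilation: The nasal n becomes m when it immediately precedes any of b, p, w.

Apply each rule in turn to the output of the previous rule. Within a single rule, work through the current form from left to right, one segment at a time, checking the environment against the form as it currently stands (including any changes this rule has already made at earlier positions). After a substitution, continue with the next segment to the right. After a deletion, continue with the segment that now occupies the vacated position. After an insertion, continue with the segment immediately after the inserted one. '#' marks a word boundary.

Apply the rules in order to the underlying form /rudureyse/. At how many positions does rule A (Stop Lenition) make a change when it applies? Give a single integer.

A Stop Lenition: [rudureyse] → [ruzureyse]
B Medial Vowel Deletion: [ruzureyse] → [rzreyse]
C Nasal Assimilation: no change — [rzreyse]
Rule A changed 1 position(s).

1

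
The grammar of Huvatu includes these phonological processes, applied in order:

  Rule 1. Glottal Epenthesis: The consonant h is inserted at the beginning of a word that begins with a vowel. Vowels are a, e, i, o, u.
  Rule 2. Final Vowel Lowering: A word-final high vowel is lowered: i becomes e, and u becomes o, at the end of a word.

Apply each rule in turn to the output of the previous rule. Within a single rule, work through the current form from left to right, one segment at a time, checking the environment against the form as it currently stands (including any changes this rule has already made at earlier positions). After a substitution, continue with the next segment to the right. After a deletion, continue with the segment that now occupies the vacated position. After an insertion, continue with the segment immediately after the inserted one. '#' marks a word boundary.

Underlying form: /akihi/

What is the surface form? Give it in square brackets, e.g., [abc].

Rule 1 Glottal Epenthesis: [akihi] → [hakihi]
Rule 2 Final Vowel Lowering: [hakihi] → [hakihe]

[hakihe]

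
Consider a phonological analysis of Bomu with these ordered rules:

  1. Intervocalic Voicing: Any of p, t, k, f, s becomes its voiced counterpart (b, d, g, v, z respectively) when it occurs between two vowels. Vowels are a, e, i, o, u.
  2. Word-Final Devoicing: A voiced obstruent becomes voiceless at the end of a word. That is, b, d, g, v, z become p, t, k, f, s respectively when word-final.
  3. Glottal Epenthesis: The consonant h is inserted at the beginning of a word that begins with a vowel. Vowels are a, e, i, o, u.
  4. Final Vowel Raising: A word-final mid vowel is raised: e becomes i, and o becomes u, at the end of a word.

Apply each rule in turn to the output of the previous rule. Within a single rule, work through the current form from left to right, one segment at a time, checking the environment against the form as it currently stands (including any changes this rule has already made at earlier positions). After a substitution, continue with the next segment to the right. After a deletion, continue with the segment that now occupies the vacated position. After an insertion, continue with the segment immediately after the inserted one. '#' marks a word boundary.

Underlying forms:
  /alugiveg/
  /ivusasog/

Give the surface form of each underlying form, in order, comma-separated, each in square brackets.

[halugivek], [hivuzazok]

/alugiveg/:
  1 Intervocalic Voicing: no change — [alugiveg]
  2 Word-Final Devoicing: [alugiveg] → [alugivek]
  3 Glottal Epenthesis: [alugivek] → [halugivek]
  4 Final Vowel Raising: no change — [halugivek]
/ivusasog/:
  1 Intervocalic Voicing: [ivusasog] → [ivuzazog]
  2 Word-Final Devoicing: [ivuzazog] → [ivuzazok]
  3 Glottal Epenthesis: [ivuzazok] → [hivuzazok]
  4 Final Vowel Raising: no change — [hivuzazok]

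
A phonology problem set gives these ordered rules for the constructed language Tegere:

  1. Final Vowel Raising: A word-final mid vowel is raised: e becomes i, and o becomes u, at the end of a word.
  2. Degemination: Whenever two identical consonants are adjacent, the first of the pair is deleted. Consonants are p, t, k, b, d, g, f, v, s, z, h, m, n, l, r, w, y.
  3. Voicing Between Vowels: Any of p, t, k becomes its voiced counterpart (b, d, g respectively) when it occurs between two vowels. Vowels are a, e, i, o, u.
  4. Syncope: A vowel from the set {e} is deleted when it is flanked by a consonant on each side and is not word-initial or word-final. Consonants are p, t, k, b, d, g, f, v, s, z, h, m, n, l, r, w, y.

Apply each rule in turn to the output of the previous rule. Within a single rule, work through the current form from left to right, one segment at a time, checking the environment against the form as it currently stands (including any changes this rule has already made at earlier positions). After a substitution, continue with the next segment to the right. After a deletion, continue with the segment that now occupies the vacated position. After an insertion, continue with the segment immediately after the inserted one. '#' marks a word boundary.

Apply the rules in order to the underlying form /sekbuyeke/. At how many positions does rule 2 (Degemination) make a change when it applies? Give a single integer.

0

1 Final Vowel Raising: [sekbuyeke] → [sekbuyeki]
2 Degemination: no change — [sekbuyeki]
3 Voicing Between Vowels: [sekbuyeki] → [sekbuyegi]
4 Syncope: [sekbuyegi] → [skbuygi]
Rule 2 changed 0 position(s).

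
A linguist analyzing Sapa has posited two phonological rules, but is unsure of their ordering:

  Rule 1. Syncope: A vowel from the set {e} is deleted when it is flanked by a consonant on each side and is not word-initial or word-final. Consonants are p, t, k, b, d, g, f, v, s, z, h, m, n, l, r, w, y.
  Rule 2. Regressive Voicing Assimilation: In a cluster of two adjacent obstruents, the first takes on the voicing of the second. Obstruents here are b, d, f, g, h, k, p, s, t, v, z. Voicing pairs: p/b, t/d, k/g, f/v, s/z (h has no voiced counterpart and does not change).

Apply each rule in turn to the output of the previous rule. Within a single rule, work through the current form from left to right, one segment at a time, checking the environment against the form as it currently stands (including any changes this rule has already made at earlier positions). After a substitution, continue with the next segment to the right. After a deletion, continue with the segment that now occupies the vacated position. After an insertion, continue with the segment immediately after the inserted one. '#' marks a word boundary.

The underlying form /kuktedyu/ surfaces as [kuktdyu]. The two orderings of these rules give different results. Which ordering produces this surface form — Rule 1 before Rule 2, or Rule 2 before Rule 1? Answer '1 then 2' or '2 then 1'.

2 then 1

Order 1 then 2:
  1 Syncope: [kuktedyu] → [kuktdyu]
  2 Regressive Voicing Assimilation: [kuktdyu] → [kukddyu]
  result: [kukddyu]
Order 2 then 1:
  2 Regressive Voicing Assimilation: no change — [kuktedyu]
  1 Syncope: [kuktedyu] → [kuktdyu]
  result: [kuktdyu]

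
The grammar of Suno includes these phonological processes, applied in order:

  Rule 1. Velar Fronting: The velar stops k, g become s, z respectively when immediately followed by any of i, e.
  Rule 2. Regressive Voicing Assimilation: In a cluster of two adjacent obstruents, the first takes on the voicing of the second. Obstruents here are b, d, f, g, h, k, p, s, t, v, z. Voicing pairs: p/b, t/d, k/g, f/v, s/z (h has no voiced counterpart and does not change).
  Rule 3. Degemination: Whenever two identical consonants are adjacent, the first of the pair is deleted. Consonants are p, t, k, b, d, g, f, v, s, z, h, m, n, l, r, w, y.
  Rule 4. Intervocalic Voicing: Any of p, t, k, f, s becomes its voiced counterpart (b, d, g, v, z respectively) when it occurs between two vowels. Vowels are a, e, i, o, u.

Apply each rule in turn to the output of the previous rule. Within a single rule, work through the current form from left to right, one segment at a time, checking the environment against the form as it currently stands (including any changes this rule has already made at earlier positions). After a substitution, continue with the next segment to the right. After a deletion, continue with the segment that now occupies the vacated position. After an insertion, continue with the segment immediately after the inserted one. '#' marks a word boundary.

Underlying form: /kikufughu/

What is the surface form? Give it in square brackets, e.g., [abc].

Rule 1 Velar Fronting: [kikufughu] → [sikufughu]
Rule 2 Regressive Voicing Assimilation: [sikufughu] → [sikufukhu]
Rule 3 Degemination: no change — [sikufukhu]
Rule 4 Intervocalic Voicing: [sikufukhu] → [siguvukhu]

[siguvukhu]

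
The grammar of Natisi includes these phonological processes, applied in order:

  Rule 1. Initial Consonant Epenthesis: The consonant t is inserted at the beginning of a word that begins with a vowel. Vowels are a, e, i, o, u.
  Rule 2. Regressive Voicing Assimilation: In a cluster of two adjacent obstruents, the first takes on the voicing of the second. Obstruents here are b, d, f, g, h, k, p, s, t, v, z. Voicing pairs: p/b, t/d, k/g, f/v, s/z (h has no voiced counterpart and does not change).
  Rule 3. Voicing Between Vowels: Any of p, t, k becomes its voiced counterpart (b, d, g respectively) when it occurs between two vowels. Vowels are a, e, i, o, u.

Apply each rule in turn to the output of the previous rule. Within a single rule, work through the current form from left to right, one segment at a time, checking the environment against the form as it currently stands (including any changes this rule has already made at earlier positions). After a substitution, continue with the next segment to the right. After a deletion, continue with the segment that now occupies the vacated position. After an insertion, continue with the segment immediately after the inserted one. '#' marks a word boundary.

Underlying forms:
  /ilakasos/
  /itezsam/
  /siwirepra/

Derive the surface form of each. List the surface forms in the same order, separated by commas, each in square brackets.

[tilagasos], [tidessam], [siwirepra]

/ilakasos/:
  Rule 1 Initial Consonant Epenthesis: [ilakasos] → [tilakasos]
  Rule 2 Regressive Voicing Assimilation: no change — [tilakasos]
  Rule 3 Voicing Between Vowels: [tilakasos] → [tilagasos]
/itezsam/:
  Rule 1 Initial Consonant Epenthesis: [itezsam] → [titezsam]
  Rule 2 Regressive Voicing Assimilation: [titezsam] → [titessam]
  Rule 3 Voicing Between Vowels: [titessam] → [tidessam]
/siwirepra/:
  Rule 1 Initial Consonant Epenthesis: no change — [siwirepra]
  Rule 2 Regressive Voicing Assimilation: no change — [siwirepra]
  Rule 3 Voicing Between Vowels: no change — [siwirepra]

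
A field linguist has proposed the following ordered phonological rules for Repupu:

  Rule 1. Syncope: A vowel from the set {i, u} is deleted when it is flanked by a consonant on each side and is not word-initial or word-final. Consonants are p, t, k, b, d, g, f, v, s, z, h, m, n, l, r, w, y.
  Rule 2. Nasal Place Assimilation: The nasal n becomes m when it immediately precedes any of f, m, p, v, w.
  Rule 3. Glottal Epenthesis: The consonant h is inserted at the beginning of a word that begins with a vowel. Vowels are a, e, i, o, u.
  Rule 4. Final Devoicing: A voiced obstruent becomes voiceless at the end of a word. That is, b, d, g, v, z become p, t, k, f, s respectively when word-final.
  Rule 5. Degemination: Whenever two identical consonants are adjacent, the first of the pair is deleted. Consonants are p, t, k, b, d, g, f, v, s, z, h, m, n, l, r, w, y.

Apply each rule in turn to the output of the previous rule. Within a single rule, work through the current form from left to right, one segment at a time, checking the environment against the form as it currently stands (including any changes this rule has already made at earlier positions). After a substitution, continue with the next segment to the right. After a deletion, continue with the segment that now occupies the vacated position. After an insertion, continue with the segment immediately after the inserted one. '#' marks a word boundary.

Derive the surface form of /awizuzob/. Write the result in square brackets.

Rule 1 Syncope: [awizuzob] → [awzzob]
Rule 2 Nasal Place Assimilation: no change — [awzzob]
Rule 3 Glottal Epenthesis: [awzzob] → [hawzzob]
Rule 4 Final Devoicing: [hawzzob] → [hawzzop]
Rule 5 Degemination: [hawzzop] → [hawzop]

[hawzop]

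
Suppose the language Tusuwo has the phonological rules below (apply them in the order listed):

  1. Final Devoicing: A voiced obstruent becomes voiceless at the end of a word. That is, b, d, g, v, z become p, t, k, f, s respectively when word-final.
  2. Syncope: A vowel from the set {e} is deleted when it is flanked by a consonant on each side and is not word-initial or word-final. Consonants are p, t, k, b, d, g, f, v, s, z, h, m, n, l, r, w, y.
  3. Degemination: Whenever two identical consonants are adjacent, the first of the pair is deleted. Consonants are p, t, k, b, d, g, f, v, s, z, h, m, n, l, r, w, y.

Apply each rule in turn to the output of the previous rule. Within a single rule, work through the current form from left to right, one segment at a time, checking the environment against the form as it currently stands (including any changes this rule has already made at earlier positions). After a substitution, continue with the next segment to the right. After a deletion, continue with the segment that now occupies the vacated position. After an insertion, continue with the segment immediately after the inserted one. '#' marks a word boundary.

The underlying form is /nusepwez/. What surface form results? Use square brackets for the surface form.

1 Final Devoicing: [nusepwez] → [nusepwes]
2 Syncope: [nusepwes] → [nuspws]
3 Degemination: no change — [nuspws]

[nuspws]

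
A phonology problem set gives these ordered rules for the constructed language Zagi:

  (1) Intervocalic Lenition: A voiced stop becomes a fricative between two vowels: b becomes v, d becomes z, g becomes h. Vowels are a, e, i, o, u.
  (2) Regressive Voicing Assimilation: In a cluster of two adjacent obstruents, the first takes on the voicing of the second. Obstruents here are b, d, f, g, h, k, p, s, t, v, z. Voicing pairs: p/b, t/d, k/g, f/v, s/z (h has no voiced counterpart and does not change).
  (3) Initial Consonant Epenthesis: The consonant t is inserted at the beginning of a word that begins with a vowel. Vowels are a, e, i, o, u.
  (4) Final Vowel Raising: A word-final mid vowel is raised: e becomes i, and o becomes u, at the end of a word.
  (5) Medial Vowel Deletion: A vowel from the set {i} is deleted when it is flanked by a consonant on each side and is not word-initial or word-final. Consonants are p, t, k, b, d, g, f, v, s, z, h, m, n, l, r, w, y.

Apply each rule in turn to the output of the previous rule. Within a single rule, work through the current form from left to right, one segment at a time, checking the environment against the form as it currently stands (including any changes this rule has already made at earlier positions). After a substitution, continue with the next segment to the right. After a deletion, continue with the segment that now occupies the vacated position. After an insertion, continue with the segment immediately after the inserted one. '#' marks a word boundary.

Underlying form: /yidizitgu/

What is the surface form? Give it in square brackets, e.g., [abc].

[yzzdgu]

(1) Intervocalic Lenition: [yidizitgu] → [yizizitgu]
(2) Regressive Voicing Assimilation: [yizizitgu] → [yizizidgu]
(3) Initial Consonant Epenthesis: no change — [yizizidgu]
(4) Final Vowel Raising: no change — [yizizidgu]
(5) Medial Vowel Deletion: [yizizidgu] → [yzzdgu]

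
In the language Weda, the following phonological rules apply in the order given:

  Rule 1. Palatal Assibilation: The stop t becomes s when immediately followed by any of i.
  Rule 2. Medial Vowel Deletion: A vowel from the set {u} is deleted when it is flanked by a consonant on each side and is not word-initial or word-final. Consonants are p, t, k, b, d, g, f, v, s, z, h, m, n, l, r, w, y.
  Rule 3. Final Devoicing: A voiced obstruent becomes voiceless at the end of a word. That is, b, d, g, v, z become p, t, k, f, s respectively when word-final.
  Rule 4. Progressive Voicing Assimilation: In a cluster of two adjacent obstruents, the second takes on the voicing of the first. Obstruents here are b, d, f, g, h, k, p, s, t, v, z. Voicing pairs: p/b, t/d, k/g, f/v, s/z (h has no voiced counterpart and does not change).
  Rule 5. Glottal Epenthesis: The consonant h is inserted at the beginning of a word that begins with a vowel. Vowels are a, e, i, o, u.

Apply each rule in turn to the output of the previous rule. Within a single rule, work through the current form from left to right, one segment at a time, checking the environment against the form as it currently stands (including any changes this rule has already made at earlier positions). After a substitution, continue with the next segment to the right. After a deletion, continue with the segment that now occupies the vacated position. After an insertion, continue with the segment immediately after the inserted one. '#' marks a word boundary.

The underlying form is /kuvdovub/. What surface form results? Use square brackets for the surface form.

Rule 1 Palatal Assibilation: no change — [kuvdovub]
Rule 2 Medial Vowel Deletion: [kuvdovub] → [kvdovb]
Rule 3 Final Devoicing: [kvdovb] → [kvdovp]
Rule 4 Progressive Voicing Assimilation: [kvdovp] → [kftovb]
Rule 5 Glottal Epenthesis: no change — [kftovb]

[kftovb]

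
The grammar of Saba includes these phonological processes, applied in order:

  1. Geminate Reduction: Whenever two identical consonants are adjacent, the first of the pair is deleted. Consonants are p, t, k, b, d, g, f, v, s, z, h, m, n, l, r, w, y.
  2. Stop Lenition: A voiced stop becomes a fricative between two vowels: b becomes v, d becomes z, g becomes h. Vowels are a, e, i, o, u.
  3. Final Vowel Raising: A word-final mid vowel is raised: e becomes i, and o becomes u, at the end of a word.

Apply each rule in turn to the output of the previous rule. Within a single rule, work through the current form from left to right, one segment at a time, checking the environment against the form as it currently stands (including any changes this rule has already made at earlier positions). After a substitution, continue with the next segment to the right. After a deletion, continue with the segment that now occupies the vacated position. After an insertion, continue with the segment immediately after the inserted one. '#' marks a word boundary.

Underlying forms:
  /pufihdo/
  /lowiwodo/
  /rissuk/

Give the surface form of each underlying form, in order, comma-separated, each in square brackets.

[pufihdu], [lowiwozu], [risuk]

/pufihdo/:
  1 Geminate Reduction: no change — [pufihdo]
  2 Stop Lenition: no change — [pufihdo]
  3 Final Vowel Raising: [pufihdo] → [pufihdu]
/lowiwodo/:
  1 Geminate Reduction: no change — [lowiwodo]
  2 Stop Lenition: [lowiwodo] → [lowiwozo]
  3 Final Vowel Raising: [lowiwozo] → [lowiwozu]
/rissuk/:
  1 Geminate Reduction: [rissuk] → [risuk]
  2 Stop Lenition: no change — [risuk]
  3 Final Vowel Raising: no change — [risuk]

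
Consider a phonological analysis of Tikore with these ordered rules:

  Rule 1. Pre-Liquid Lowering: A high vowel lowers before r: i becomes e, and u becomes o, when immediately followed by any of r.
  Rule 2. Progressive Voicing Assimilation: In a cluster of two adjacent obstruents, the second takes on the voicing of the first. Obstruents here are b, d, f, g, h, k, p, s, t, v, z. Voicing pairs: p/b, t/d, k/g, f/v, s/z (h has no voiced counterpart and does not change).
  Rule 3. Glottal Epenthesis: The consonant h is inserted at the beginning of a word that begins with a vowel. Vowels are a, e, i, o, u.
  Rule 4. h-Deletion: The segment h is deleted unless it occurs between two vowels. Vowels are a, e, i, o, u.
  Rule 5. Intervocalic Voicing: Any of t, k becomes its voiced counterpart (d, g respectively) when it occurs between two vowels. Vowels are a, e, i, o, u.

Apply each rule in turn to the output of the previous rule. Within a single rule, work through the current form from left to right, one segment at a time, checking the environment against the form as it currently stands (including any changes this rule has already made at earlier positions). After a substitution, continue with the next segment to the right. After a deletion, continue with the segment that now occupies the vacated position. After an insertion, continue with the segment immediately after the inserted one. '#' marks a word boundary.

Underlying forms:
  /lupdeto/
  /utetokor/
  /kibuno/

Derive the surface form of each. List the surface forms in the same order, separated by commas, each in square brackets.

[luptedo], [udedogor], [kibuno]

/lupdeto/:
  Rule 1 Pre-Liquid Lowering: no change — [lupdeto]
  Rule 2 Progressive Voicing Assimilation: [lupdeto] → [lupteto]
  Rule 3 Glottal Epenthesis: no change — [lupteto]
  Rule 4 h-Deletion: no change — [lupteto]
  Rule 5 Intervocalic Voicing: [lupteto] → [luptedo]
/utetokor/:
  Rule 1 Pre-Liquid Lowering: no change — [utetokor]
  Rule 2 Progressive Voicing Assimilation: no change — [utetokor]
  Rule 3 Glottal Epenthesis: [utetokor] → [hutetokor]
  Rule 4 h-Deletion: [hutetokor] → [utetokor]
  Rule 5 Intervocalic Voicing: [utetokor] → [udedogor]
/kibuno/:
  Rule 1 Pre-Liquid Lowering: no change — [kibuno]
  Rule 2 Progressive Voicing Assimilation: no change — [kibuno]
  Rule 3 Glottal Epenthesis: no change — [kibuno]
  Rule 4 h-Deletion: no change — [kibuno]
  Rule 5 Intervocalic Voicing: no change — [kibuno]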